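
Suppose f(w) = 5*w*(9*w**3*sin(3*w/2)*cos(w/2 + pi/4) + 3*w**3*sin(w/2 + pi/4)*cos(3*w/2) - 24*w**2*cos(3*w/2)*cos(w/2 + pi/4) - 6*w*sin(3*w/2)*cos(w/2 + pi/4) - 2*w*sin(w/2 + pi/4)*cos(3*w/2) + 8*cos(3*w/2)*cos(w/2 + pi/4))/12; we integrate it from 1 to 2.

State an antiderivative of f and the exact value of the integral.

Antiderivative: F(w) = -5*w**4*cos(3*w/2)*cos(w/2 + pi/4)/2 + 5*w**2*cos(3*w/2)*cos(w/2 + pi/4)/3; value = -100*cos(3)*cos(pi/4 + 1)/3 + 5*cos(3/2)*cos(1/2 + pi/4)/6

A candidate is checked by its d/dw: the result must match f(w).
F(w) = -5*w**4*cos(3*w/2)*cos(w/2 + pi/4)/2 + 5*w**2*cos(3*w/2)*cos(w/2 + pi/4)/3 is an antiderivative of f.
Check: d/dw[-5*w**4*cos(3*w/2)*cos(w/2 + pi/4)/2 + 5*w**2*cos(3*w/2)*cos(w/2 + pi/4)/3] = 15*w**4*sin(3*w/2)*cos(w/2 + pi/4)/4 + 5*w**4*sin(w/2 + pi/4)*cos(3*w/2)/4 - 10*w**3*cos(3*w/2)*cos(w/2 + pi/4) - 5*w**2*sin(3*w/2)*cos(w/2 + pi/4)/2 - 5*w**2*sin(w/2 + pi/4)*cos(3*w/2)/6 + 10*w*cos(3*w/2)*cos(w/2 + pi/4)/3, which equals f(w).
F(2) = -100*cos(3)*cos(pi/4 + 1)/3; F(1) = -5*cos(3/2)*cos(1/2 + pi/4)/6.
Integral = F(2) - F(1) = -100*cos(3)*cos(pi/4 + 1)/3 + 5*cos(3/2)*cos(1/2 + pi/4)/6.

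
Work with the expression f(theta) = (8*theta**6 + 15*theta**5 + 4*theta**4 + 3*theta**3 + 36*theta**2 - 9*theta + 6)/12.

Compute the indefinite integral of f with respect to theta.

A first test for any F(theta): its theta-derivative must equal f(theta) identically.
Check: d/dtheta[2*theta**7/21 + 5*theta**6/24 + theta**5/15 + theta**4/16 + theta**3 - 3*theta**2/8 + theta/2] = 2*theta**6/3 + 5*theta**5/4 + theta**4/3 + theta**3/4 + 3*theta**2 - 3*theta/4 + 1/2, which equals f(theta).

F(theta) = 2*theta**7/21 + 5*theta**6/24 + theta**5/15 + theta**4/16 + theta**3 - 3*theta**2/8 + theta/2 + C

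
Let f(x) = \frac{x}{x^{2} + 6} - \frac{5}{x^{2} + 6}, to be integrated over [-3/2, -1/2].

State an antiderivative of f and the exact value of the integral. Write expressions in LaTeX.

Antiderivative: F(x) = \frac{\log{\left(x^{2} + 6 \right)}}{2} - \frac{5 \sqrt{6} \operatorname{atan}{\left(\frac{\sqrt{6} x}{6} \right)}}{6}; value = - \frac{5 \sqrt{6} \operatorname{atan}{\left(\frac{\sqrt{6}}{4} \right)}}{6} - \frac{\log{\left(\frac{33}{4} \right)}}{2} + \frac{5 \sqrt{6} \operatorname{atan}{\left(\frac{\sqrt{6}}{12} \right)}}{6} + \frac{\log{\left(\frac{25}{4} \right)}}{2}

Integrate term by term and add the pieces.
F(x) = \frac{\log{\left(x^{2} + 6 \right)}}{2} - \frac{5 \sqrt{6} \operatorname{atan}{\left(\frac{\sqrt{6} x}{6} \right)}}{6} is an antiderivative of f.
Check: d/dx[\frac{\log{\left(x^{2} + 6 \right)}}{2} - \frac{5 \sqrt{6} \operatorname{atan}{\left(\frac{\sqrt{6} x}{6} \right)}}{6}] = \frac{x - 5}{x^{2} + 6}, which equals f(x).
F(-1/2) = \frac{5 \sqrt{6} \operatorname{atan}{\left(\frac{\sqrt{6}}{12} \right)}}{6} + \frac{\log{\left(\frac{25}{4} \right)}}{2}; F(-3/2) = \frac{\log{\left(\frac{33}{4} \right)}}{2} + \frac{5 \sqrt{6} \operatorname{atan}{\left(\frac{\sqrt{6}}{4} \right)}}{6}.
Integral = F(-1/2) - F(-3/2) = - \frac{5 \sqrt{6} \operatorname{atan}{\left(\frac{\sqrt{6}}{4} \right)}}{6} - \frac{\log{\left(\frac{33}{4} \right)}}{2} + \frac{5 \sqrt{6} \operatorname{atan}{\left(\frac{\sqrt{6}}{12} \right)}}{6} + \frac{\log{\left(\frac{25}{4} \right)}}{2}.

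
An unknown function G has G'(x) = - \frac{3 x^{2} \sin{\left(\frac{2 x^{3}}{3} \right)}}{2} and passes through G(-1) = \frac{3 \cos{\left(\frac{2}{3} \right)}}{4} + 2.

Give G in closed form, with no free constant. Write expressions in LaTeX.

G(x) = \frac{3 \cos{\left(\frac{2 x^{3}}{3} \right)} + 8}{4}

G'(x) matches the chain-rule pattern g'(h)*h' with inner function h(x) = \frac{2 x^{3}}{3}; substituting u = h(x) collapses the integral.
A general antiderivative is \frac{3 \cos{\left(\frac{2 x^{3}}{3} \right)}}{4} + C.
The condition gives C = \frac{3 \cos{\left(\frac{2}{3} \right)}}{4} + 2 - (\frac{3 \cos{\left(\frac{2}{3} \right)}}{4}) = 2.
So G(x) = \frac{3 \cos{\left(\frac{2 x^{3}}{3} \right)} + 8}{4}.
Check: d/dx[\frac{3 \cos{\left(\frac{2 x^{3}}{3} \right)} + 8}{4}] = - \frac{3 x^{2} \sin{\left(\frac{2 x^{3}}{3} \right)}}{2} = G'(x).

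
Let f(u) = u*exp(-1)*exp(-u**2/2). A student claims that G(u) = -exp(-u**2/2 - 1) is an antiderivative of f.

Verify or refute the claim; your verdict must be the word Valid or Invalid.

Valid - the claim checks out under differentiation.

d/du[G] = u*exp(-1)*exp(-u**2/2)
This equals f(u) exactly, so the claim holds.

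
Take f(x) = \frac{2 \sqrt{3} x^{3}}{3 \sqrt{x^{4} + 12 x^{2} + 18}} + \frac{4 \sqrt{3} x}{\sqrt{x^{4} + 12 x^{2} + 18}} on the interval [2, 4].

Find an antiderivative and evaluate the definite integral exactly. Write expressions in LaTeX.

The substitution u = \frac{x^{4}}{3} + 4 x^{2} + 6 works: f is exactly (dF/du)*(du/dx) for that inner function.
F(x) = \frac{\sqrt{3} \sqrt{x^{4} + 12 x^{2} + 18}}{3} is an antiderivative of f.
Check: d/dx[\frac{\sqrt{3} \sqrt{x^{4} + 12 x^{2} + 18}}{3}] = \frac{2 \sqrt{3} x^{3} + 12 \sqrt{3} x}{3 \sqrt{x^{4} + 12 x^{2} + 18}}, which equals f(x).
F(4) = \frac{\sqrt{1398}}{3}; F(2) = \frac{\sqrt{246}}{3}.
Integral = F(4) - F(2) = - \frac{\sqrt{246}}{3} + \frac{\sqrt{1398}}{3}.

Antiderivative: F(x) = \frac{\sqrt{3} \sqrt{x^{4} + 12 x^{2} + 18}}{3}; value = - \frac{\sqrt{246}}{3} + \frac{\sqrt{1398}}{3}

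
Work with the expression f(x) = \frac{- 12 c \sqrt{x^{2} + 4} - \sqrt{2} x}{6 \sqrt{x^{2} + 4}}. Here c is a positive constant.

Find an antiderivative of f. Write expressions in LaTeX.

An antiderivative is F(x) = - \frac{12 c x + \sqrt{2} \sqrt{x^{2} + 4}}{6}.

For F(x) to be correct the identity F'(x) - f(x) = 0 must hold.
Check: d/dx[- \frac{12 c x + \sqrt{2} \sqrt{x^{2} + 4}}{6}] = \frac{- 12 c \sqrt{x^{2} + 4} - \sqrt{2} x}{6 \sqrt{x^{2} + 4}} = f(x).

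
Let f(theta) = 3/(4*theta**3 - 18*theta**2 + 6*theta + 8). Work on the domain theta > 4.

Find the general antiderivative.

The denominator factors as 2*(theta - 4)*(theta - 1)*(2*theta + 1); partial fractions split f into directly integrable pieces: 2/(9*(2*theta + 1)) - 1/(6*(theta - 1)) + 1/(18*(theta - 4)).
Check: d/dtheta[(log(theta - 4) - 3*log(theta - 1) + 2*log(theta + 1/2))/18] = 3/(4*theta**3 - 18*theta**2 + 6*theta + 8) = f(theta).

F(theta) = (log(theta - 4) - 3*log(theta - 1) + 2*log(theta + 1/2))/18 + C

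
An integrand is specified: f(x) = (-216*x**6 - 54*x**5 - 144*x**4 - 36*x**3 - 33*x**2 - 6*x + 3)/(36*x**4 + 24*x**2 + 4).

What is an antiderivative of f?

Recover f(x) by differentiating a candidate F(x); any mismatch rules it out.
Check: d/dx[(-24*x**5 - 9*x**4 - 8*x**3 - 21*x**2 + 3*x - 6)/(12*x**2 + 4)] = (-216*x**6 - 54*x**5 - 144*x**4 - 36*x**3 - 33*x**2 - 6*x + 3)/(36*x**4 + 24*x**2 + 4) = f(x).

An antiderivative is F(x) = (-24*x**5 - 9*x**4 - 8*x**3 - 21*x**2 + 3*x - 6)/(12*x**2 + 4).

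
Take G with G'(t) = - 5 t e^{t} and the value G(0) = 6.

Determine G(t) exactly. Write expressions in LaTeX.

G(t) = - 5 t e^{t} + 5 e^{t} + 1

G'(t) has the shape u'v + uv' for u = 5 - 5 t and v = e^{t} — it is the derivative of the product u*v.
A general antiderivative is \left(5 - 5 t\right) e^{t} + C.
The condition gives C = 6 - (5) = 1.
So G(t) = - 5 t e^{t} + 5 e^{t} + 1.
Check: d/dt[- 5 t e^{t} + 5 e^{t} + 1] = - 5 t e^{t} = G'(t).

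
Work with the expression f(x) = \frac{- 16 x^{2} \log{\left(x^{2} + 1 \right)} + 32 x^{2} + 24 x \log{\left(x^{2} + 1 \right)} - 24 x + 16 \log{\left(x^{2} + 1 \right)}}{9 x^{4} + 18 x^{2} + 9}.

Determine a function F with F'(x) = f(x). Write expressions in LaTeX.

An antiderivative is F(x) = \frac{4 \left(\frac{4 x}{3} - 1\right) \log{\left(x^{2} + 1 \right)}}{3 x^{2} + 3}.

Whatever form F(x) takes, F'(x) = f(x) is non-negotiable.
Check: d/dx[\frac{4 \left(\frac{4 x}{3} - 1\right) \log{\left(x^{2} + 1 \right)}}{3 x^{2} + 3}] = \frac{- 16 x^{2} \log{\left(x^{2} + 1 \right)} + 32 x^{2} + 24 x \log{\left(x^{2} + 1 \right)} - 24 x + 16 \log{\left(x^{2} + 1 \right)}}{9 x^{4} + 18 x^{2} + 9} = f(x).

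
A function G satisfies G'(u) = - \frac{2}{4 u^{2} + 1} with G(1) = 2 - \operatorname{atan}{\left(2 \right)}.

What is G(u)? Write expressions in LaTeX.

Since d/du undoes antidifferentiation here, G(u) must give back the stated G'(u).
A general antiderivative is - \operatorname{atan}{\left(2 u \right)} + C.
The condition gives C = 2 - \operatorname{atan}{\left(2 \right)} - (- \operatorname{atan}{\left(2 \right)}) = 2.
So G(u) = 2 - \operatorname{atan}{\left(2 u \right)}.
Check: d/du[2 - \operatorname{atan}{\left(2 u \right)}] = - \frac{2}{4 u^{2} + 1} = G'(u).

G(u) = 2 - \operatorname{atan}{\left(2 u \right)}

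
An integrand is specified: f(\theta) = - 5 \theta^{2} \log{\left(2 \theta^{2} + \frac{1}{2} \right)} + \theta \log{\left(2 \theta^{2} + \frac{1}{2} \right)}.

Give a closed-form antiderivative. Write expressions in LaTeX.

Integrate term by term and add the pieces.
Check: d/d\theta[\frac{80 \theta^{3} + 12 \theta^{2} \left(3 - 10 \theta\right) \log{\left(2 \theta^{2} + \frac{1}{2} \right)} - 36 \theta^{2} - 60 \theta + 9 \log{\left(\theta^{2} + \frac{1}{4} \right)} + 30 \operatorname{atan}{\left(2 \theta \right)}}{72}] = - 5 \theta^{2} \log{\left(2 \theta^{2} + \frac{1}{2} \right)} + \theta \log{\left(2 \theta^{2} + \frac{1}{2} \right)} = f(\theta).

An antiderivative is F(\theta) = \frac{80 \theta^{3} + 12 \theta^{2} \left(3 - 10 \theta\right) \log{\left(2 \theta^{2} + \frac{1}{2} \right)} - 36 \theta^{2} - 60 \theta + 9 \log{\left(\theta^{2} + \frac{1}{4} \right)} + 30 \operatorname{atan}{\left(2 \theta \right)}}{72}.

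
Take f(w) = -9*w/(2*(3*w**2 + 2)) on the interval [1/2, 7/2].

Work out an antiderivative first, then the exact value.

Antiderivative: F(w) = -3*log(3*w**2/2 + 1)/4; value = -3*log(155/8)/4 + 3*log(11/8)/4

The substitution u = 3*w**2/2 + 1 works: f is exactly (dF/du)*(du/dw) for that inner function.
F(w) = -3*log(3*w**2/2 + 1)/4 is an antiderivative of f.
Check: d/dw[-3*log(3*w**2/2 + 1)/4] = -9*w/(6*w**2 + 4), which equals f(w).
F(7/2) = -3*log(155/8)/4; F(1/2) = -3*log(11/8)/4.
Integral = F(7/2) - F(1/2) = -3*log(155/8)/4 + 3*log(11/8)/4.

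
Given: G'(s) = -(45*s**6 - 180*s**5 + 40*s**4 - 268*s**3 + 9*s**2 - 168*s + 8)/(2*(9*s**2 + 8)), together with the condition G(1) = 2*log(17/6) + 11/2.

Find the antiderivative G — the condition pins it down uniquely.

The proposed G(s) is checked by its d/ds: the result must match the given G'(s).
A general antiderivative is -s**5/2 + 5*s**4/2 + 3*s**2 - s/2 + 2*log(3*s**2/2 + 4/3) + C.
The condition gives C = 2*log(17/6) + 11/2 - (2*log(17/6) + 9/2) = 1.
So G(s) = (-s**5 + 5*s**4 + 6*s**2 - s + 4*log(3*s**2/2 + 4/3) + 2)/2.
Check: d/ds[(-s**5 + 5*s**4 + 6*s**2 - s + 4*log(3*s**2/2 + 4/3) + 2)/2] = (-45*s**6 + 180*s**5 - 40*s**4 + 268*s**3 - 9*s**2 + 168*s - 8)/(18*s**2 + 16), which equals G'(s).

G(s) = (-s**5 + 5*s**4 + 6*s**2 - s + 4*log(3*s**2/2 + 4/3) + 2)/2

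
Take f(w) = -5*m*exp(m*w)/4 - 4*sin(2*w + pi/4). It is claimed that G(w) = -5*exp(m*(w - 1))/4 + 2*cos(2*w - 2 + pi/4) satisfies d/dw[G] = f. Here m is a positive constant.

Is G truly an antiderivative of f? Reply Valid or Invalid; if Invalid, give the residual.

d/dw[G] = -5*m*exp(-m)*exp(m*w)/4 - 4*sin(2*w - 2 + pi/4)
d/dw[G] - f(w) = 5*m*exp(m*w)/4 - 5*m*exp(-m)*exp(m*w)/4 + 4*sin(2*w + pi/4) - 4*sin(2*w - 2 + pi/4) != 0.

Invalid: d/dw[G] - f = 5*m*exp(m*w)/4 - 5*m*exp(-m)*exp(m*w)/4 + 4*sin(2*w + pi/4) - 4*sin(2*w - 2 + pi/4), which is not 0.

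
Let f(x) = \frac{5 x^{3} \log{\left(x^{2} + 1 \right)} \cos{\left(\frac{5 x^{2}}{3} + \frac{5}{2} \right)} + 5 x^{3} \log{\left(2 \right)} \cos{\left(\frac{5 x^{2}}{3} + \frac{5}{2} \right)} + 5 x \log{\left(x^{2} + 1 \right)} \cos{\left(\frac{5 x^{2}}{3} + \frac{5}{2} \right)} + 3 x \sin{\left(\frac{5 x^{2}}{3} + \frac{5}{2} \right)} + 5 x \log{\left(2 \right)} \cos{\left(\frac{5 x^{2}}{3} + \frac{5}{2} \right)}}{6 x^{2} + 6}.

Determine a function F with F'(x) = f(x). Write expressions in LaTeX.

Recognize the product-rule pattern: f = u'v + uv' with u = \frac{\log{\left(2 x^{2} + 2 \right)}}{4}, v = \sin{\left(\frac{5 x^{2}}{3} + \frac{5}{2} \right)}, so integration by parts undoes it.
Check: d/dx[\frac{\log{\left(2 x^{2} + 2 \right)} \sin{\left(\frac{5 x^{2}}{3} + \frac{5}{2} \right)}}{4}] = \frac{5 x^{3} \log{\left(x^{2} + 1 \right)} \cos{\left(\frac{5 x^{2}}{3} + \frac{5}{2} \right)} + 5 x^{3} \log{\left(2 \right)} \cos{\left(\frac{5 x^{2}}{3} + \frac{5}{2} \right)} + 5 x \log{\left(x^{2} + 1 \right)} \cos{\left(\frac{5 x^{2}}{3} + \frac{5}{2} \right)} + 3 x \sin{\left(\frac{5 x^{2}}{3} + \frac{5}{2} \right)} + 5 x \log{\left(2 \right)} \cos{\left(\frac{5 x^{2}}{3} + \frac{5}{2} \right)}}{6 x^{2} + 6} = f(x).

An antiderivative is F(x) = \frac{\log{\left(2 x^{2} + 2 \right)} \sin{\left(\frac{5 x^{2}}{3} + \frac{5}{2} \right)}}{4}.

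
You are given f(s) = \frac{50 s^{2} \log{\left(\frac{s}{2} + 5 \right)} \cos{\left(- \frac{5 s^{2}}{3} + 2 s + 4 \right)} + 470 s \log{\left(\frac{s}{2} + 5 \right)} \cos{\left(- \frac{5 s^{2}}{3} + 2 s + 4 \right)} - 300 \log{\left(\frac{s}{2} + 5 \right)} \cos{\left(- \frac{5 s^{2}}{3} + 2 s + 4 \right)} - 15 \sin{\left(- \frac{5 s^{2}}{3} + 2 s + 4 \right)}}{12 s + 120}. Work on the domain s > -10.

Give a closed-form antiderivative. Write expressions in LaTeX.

An antiderivative is F(s) = - \frac{5 \log{\left(\frac{s}{2} + 5 \right)} \sin{\left(- \frac{5 s^{2}}{3} + 2 s + 4 \right)}}{4}.

f has the shape u'v + uv' for u = - \frac{5 \log{\left(\frac{s}{2} + 5 \right)}}{4} and v = \sin{\left(- \frac{5 s^{2}}{3} + 2 s + 4 \right)} — it is the derivative of the product u*v.
Check: d/ds[- \frac{5 \log{\left(\frac{s}{2} + 5 \right)} \sin{\left(- \frac{5 s^{2}}{3} + 2 s + 4 \right)}}{4}] = \frac{50 s^{2} \log{\left(\frac{s}{2} + 5 \right)} \cos{\left(- \frac{5 s^{2}}{3} + 2 s + 4 \right)} + 470 s \log{\left(\frac{s}{2} + 5 \right)} \cos{\left(- \frac{5 s^{2}}{3} + 2 s + 4 \right)} - 300 \log{\left(\frac{s}{2} + 5 \right)} \cos{\left(- \frac{5 s^{2}}{3} + 2 s + 4 \right)} - 15 \sin{\left(- \frac{5 s^{2}}{3} + 2 s + 4 \right)}}{12 s + 120} = f(s).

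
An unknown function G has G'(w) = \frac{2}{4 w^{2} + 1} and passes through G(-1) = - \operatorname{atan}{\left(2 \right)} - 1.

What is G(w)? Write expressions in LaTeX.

A candidate passes only if d/dw[G] lands on the given G'(w) exactly.
A general antiderivative is \operatorname{atan}{\left(2 w \right)} + C.
The condition gives C = - \operatorname{atan}{\left(2 \right)} - 1 - (- \operatorname{atan}{\left(2 \right)}) = -1.
So G(w) = \operatorname{atan}{\left(2 w \right)} - 1.
Check: d/dw[\operatorname{atan}{\left(2 w \right)} - 1] = \frac{2}{4 w^{2} + 1} = G'(w).

G(w) = \operatorname{atan}{\left(2 w \right)} - 1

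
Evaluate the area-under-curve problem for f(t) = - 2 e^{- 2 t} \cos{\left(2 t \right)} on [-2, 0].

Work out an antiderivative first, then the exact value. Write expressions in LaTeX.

Antiderivative: F(t) = \frac{\left(- \sin{\left(2 t \right)} + \cos{\left(2 t \right)}\right) e^{- 2 t}}{2}; value = \frac{1}{2} - \frac{e^{4} \cos{\left(4 \right)}}{2} - \frac{e^{4} \sin{\left(4 \right)}}{2}

Check any antiderivative F(t) by computing F'(t) and comparing it with f(t).
F(t) = \frac{\left(- \sin{\left(2 t \right)} + \cos{\left(2 t \right)}\right) e^{- 2 t}}{2} is an antiderivative of f.
Check: d/dt[\frac{\left(- \sin{\left(2 t \right)} + \cos{\left(2 t \right)}\right) e^{- 2 t}}{2}] = - 2 e^{- 2 t} \cos{\left(2 t \right)} = f(t).
F(0) = \frac{1}{2}; F(-2) = \frac{e^{4} \sin{\left(4 \right)}}{2} + \frac{e^{4} \cos{\left(4 \right)}}{2}.
Integral = F(0) - F(-2) = \frac{1}{2} - \frac{e^{4} \cos{\left(4 \right)}}{2} - \frac{e^{4} \sin{\left(4 \right)}}{2}.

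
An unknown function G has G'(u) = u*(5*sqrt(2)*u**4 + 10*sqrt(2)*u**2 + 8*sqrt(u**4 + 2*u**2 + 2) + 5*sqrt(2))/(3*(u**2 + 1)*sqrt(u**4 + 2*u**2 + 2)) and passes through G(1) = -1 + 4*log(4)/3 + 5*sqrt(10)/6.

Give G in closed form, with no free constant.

A candidate passes only if d/du[G] lands on the given G'(u) exactly.
A general antiderivative is 5*sqrt(u**4/2 + u**2 + 1)/3 + 4*log(2*u**2 + 2)/3 + C.
The condition gives C = -1 + 4*log(4)/3 + 5*sqrt(10)/6 - (4*log(4)/3 + 5*sqrt(10)/6) = -1.
So G(u) = (5*sqrt(2)*sqrt(u**4 + 2*u**2 + 2) + 8*log(2*u**2 + 2) - 6)/6.
Check: d/du[(5*sqrt(2)*sqrt(u**4 + 2*u**2 + 2) + 8*log(2*u**2 + 2) - 6)/6] = (5*sqrt(2)*u**5 + 10*sqrt(2)*u**3 + 8*u*sqrt(u**4 + 2*u**2 + 2) + 5*sqrt(2)*u)/(3*u**2*sqrt(u**4 + 2*u**2 + 2) + 3*sqrt(u**4 + 2*u**2 + 2)), which equals G'(u).

G(u) = (5*sqrt(2)*sqrt(u**4 + 2*u**2 + 2) + 8*log(2*u**2 + 2) - 6)/6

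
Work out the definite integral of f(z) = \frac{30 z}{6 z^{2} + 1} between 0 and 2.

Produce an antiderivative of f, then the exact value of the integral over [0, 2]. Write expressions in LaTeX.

The substitution u = 2 z^{2} + \frac{1}{3} works: f is exactly (dF/du)*(du/dz) for that inner function.
F(z) = \frac{5 \log{\left(2 z^{2} + \frac{1}{3} \right)}}{2} is an antiderivative of f.
Check: d/dz[\frac{5 \log{\left(2 z^{2} + \frac{1}{3} \right)}}{2}] = \frac{30 z}{6 z^{2} + 1} = f(z).
F(2) = \frac{5 \log{\left(\frac{25}{3} \right)}}{2}; F(0) = - \frac{5 \log{\left(3 \right)}}{2}.
Integral = F(2) - F(0) = \frac{5 \log{\left(3 \right)}}{2} + \frac{5 \log{\left(\frac{25}{3} \right)}}{2}.

Antiderivative: F(z) = \frac{5 \log{\left(2 z^{2} + \frac{1}{3} \right)}}{2}; value = \frac{5 \log{\left(3 \right)}}{2} + \frac{5 \log{\left(\frac{25}{3} \right)}}{2}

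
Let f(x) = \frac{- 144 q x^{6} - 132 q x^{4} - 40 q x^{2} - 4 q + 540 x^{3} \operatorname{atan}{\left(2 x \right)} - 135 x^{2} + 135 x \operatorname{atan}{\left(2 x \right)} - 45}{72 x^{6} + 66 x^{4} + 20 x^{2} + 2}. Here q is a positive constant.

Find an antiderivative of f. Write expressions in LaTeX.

Check any antiderivative F(x) by computing F'(x) and comparing it with f(x).
Check: d/dx[\frac{- 8 q x \left(3 x^{2} + 1\right) - 45 \operatorname{atan}{\left(2 x \right)}}{4 \left(3 x^{2} + 1\right)}] = \frac{- 144 q x^{6} - 132 q x^{4} - 40 q x^{2} - 4 q + 540 x^{3} \operatorname{atan}{\left(2 x \right)} - 135 x^{2} + 135 x \operatorname{atan}{\left(2 x \right)} - 45}{72 x^{6} + 66 x^{4} + 20 x^{2} + 2} = f(x).

An antiderivative is F(x) = \frac{- 8 q x \left(3 x^{2} + 1\right) - 45 \operatorname{atan}{\left(2 x \right)}}{4 \left(3 x^{2} + 1\right)}.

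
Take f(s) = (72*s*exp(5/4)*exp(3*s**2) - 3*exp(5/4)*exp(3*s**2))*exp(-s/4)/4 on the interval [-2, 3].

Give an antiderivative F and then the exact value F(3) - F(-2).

f matches the chain-rule pattern g'(h)*h' with inner function h(s) = 3*s**2 - s/4 + 5/4; substituting u = h(s) collapses the integral.
F(s) = 3*exp(3*s**2 - s/4 + 5/4) is an antiderivative of f.
Check: d/ds[3*exp(3*s**2 - s/4 + 5/4)] = 18*s*exp(5/4)*exp(-s/4)*exp(3*s**2) - 3*exp(5/4)*exp(-s/4)*exp(3*s**2)/4, which equals f(s).
F(3) = 3*exp(55/2); F(-2) = 3*exp(55/4).
Integral = F(3) - F(-2) = -3*exp(55/4) + 3*exp(55/2).

Antiderivative: F(s) = 3*exp(3*s**2 - s/4 + 5/4); value = -3*exp(55/4) + 3*exp(55/2)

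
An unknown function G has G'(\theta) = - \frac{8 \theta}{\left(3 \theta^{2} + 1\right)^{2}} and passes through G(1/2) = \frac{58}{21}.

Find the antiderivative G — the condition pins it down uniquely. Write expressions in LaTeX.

G(\theta) = \frac{2 \left(9 \theta^{2} + 5\right)}{3 \left(3 \theta^{2} + 1\right)}

The substitution u = 3 \theta^{2} + 1 works: G'(\theta) is exactly (dG/du)*(du/d\theta) for that inner function.
A general antiderivative is \frac{4}{3 \left(3 \theta^{2} + 1\right)} + C.
The condition gives C = \frac{58}{21} - (\frac{16}{21}) = 2.
So G(\theta) = \frac{2 \left(9 \theta^{2} + 5\right)}{3 \left(3 \theta^{2} + 1\right)}.
Check: d/d\theta[\frac{2 \left(9 \theta^{2} + 5\right)}{3 \left(3 \theta^{2} + 1\right)}] = - \frac{8 \theta}{9 \theta^{4} + 6 \theta^{2} + 1}, which equals G'(\theta).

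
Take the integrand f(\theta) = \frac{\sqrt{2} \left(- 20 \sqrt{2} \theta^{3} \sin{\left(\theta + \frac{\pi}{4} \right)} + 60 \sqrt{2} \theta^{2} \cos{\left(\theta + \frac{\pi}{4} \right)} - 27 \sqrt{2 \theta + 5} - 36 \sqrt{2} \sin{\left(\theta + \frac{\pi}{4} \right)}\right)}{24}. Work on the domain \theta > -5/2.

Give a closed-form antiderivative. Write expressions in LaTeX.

Differentiate the proposed F(\theta) back; it has to land on f(\theta) exactly.
Check: d/d\theta[- \frac{3 \left(\theta + \frac{5}{2}\right)^{\frac{3}{2}}}{2} - \left(- \frac{5 \theta^{3}}{3} - 3\right) \cos{\left(\theta + \frac{\pi}{4} \right)}] = \frac{\sqrt{2} \left(- 20 \sqrt{2} \theta^{3} \sin{\left(\theta + \frac{\pi}{4} \right)} + 60 \sqrt{2} \theta^{2} \cos{\left(\theta + \frac{\pi}{4} \right)} - 27 \sqrt{2 \theta + 5} - 36 \sqrt{2} \sin{\left(\theta + \frac{\pi}{4} \right)}\right)}{24} = f(\theta).

An antiderivative is F(\theta) = - \frac{3 \left(\theta + \frac{5}{2}\right)^{\frac{3}{2}}}{2} - \left(- \frac{5 \theta^{3}}{3} - 3\right) \cos{\left(\theta + \frac{\pi}{4} \right)}.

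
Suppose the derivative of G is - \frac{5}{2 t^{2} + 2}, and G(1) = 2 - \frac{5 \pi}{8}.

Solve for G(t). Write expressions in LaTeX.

G(t) = 2 - \frac{5 \operatorname{atan}{\left(t \right)}}{2}

For G(t) to be correct, d/dt[G] must agree with the stated G'(t) identically.
A general antiderivative is - \frac{5 \operatorname{atan}{\left(t \right)}}{2} + C.
The condition gives C = 2 - \frac{5 \pi}{8} - (- \frac{5 \pi}{8}) = 2.
So G(t) = 2 - \frac{5 \operatorname{atan}{\left(t \right)}}{2}.
Check: d/dt[2 - \frac{5 \operatorname{atan}{\left(t \right)}}{2}] = - \frac{5}{2 t^{2} + 2} = G'(t).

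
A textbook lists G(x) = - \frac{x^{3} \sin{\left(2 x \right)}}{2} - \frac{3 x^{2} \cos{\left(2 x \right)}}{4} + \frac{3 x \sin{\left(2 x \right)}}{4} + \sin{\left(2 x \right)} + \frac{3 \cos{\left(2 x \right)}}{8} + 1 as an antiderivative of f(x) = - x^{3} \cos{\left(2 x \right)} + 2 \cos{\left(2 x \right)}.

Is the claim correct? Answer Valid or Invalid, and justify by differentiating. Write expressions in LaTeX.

d/dx[G] = - x^{3} \cos{\left(2 x \right)} + 2 \cos{\left(2 x \right)}
This equals f(x) exactly, so the claim holds.

Valid. The derivative of G reproduces f.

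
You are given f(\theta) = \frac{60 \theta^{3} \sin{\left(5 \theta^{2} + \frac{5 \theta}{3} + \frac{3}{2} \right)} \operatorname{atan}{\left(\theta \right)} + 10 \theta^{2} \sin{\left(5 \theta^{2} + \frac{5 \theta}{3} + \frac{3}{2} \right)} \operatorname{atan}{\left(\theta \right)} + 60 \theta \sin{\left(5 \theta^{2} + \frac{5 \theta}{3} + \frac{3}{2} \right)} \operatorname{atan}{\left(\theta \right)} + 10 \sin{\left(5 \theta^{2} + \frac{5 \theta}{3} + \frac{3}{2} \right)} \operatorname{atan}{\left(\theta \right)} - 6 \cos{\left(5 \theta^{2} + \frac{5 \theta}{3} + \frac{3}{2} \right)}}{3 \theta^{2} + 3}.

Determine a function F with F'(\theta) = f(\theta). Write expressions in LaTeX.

An antiderivative is F(\theta) = - 2 \cos{\left(5 \theta^{2} + \frac{5 \theta}{3} + \frac{3}{2} \right)} \operatorname{atan}{\left(\theta \right)}.

Recognize the product-rule pattern: f = u'v + uv' with u = - 2 \operatorname{atan}{\left(\theta \right)}, v = \cos{\left(5 \theta^{2} + \frac{5 \theta}{3} + \frac{3}{2} \right)}, so integration by parts undoes it.
Check: d/d\theta[- 2 \cos{\left(5 \theta^{2} + \frac{5 \theta}{3} + \frac{3}{2} \right)} \operatorname{atan}{\left(\theta \right)}] = \frac{60 \theta^{3} \sin{\left(5 \theta^{2} + \frac{5 \theta}{3} + \frac{3}{2} \right)} \operatorname{atan}{\left(\theta \right)} + 10 \theta^{2} \sin{\left(5 \theta^{2} + \frac{5 \theta}{3} + \frac{3}{2} \right)} \operatorname{atan}{\left(\theta \right)} + 60 \theta \sin{\left(5 \theta^{2} + \frac{5 \theta}{3} + \frac{3}{2} \right)} \operatorname{atan}{\left(\theta \right)} + 10 \sin{\left(5 \theta^{2} + \frac{5 \theta}{3} + \frac{3}{2} \right)} \operatorname{atan}{\left(\theta \right)} - 6 \cos{\left(5 \theta^{2} + \frac{5 \theta}{3} + \frac{3}{2} \right)}}{3 \theta^{2} + 3} = f(\theta).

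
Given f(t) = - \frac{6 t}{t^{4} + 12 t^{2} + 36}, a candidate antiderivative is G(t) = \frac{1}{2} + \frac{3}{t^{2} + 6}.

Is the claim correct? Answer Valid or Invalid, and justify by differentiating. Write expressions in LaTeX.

d/dt[G] = - \frac{6 t}{t^{4} + 12 t^{2} + 36}
This equals f(t) exactly, so the claim holds.

Valid. The derivative of G reproduces f.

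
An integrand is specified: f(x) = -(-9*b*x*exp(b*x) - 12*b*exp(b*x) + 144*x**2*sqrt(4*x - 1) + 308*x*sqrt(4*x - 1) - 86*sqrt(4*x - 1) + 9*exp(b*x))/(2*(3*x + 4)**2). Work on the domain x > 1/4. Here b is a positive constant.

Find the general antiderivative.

f has the shape u'v + uv' for u = -1/(3*x + 4) and v = (4*x - 1)**(5/2) - 3*exp(b*x)/2 — it is the derivative of the product u*v.
Check: d/dx[-(32*x**2*sqrt(4*x - 1) - 16*x*sqrt(4*x - 1) + 2*sqrt(4*x - 1) - 3*exp(b*x))/(2*(3*x + 4))] = (9*b*x*sqrt(4*x - 1)*exp(b*x) + 12*b*sqrt(4*x - 1)*exp(b*x) - 576*x**3 - 1088*x**2 + 652*x - 9*sqrt(4*x - 1)*exp(b*x) - 86)/(18*x**2*sqrt(4*x - 1) + 48*x*sqrt(4*x - 1) + 32*sqrt(4*x - 1)), which equals f(x).

F(x) = -(32*x**2*sqrt(4*x - 1) - 16*x*sqrt(4*x - 1) + 2*sqrt(4*x - 1) - 3*exp(b*x))/(2*(3*x + 4)) + C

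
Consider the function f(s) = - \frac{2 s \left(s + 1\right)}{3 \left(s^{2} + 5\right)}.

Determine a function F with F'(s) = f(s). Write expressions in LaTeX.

An antiderivative F(s) passes only if d/ds[F] lands on f(s) exactly.
Check: d/ds[- \frac{2 s}{3} - \frac{\log{\left(s^{2} + 5 \right)}}{3} + \frac{2 \sqrt{5} \operatorname{atan}{\left(\frac{\sqrt{5} s}{5} \right)}}{3}] = \frac{- 2 s^{2} - 2 s}{3 s^{2} + 15}, which equals f(s).

An antiderivative is F(s) = - \frac{2 s}{3} - \frac{\log{\left(s^{2} + 5 \right)}}{3} + \frac{2 \sqrt{5} \operatorname{atan}{\left(\frac{\sqrt{5} s}{5} \right)}}{3}.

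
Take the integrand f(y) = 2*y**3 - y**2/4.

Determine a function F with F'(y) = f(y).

The integrand splits into summands that can be handled one at a time.
Check: d/dy[y**3*(6*y - 1)/12] = 2*y**3 - y**2/4 = f(y).

An antiderivative is F(y) = y**3*(6*y - 1)/12.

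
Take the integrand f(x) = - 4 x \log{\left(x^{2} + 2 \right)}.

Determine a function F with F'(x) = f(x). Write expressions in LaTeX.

Any candidate F(x) must reproduce f(x) exactly when differentiated.
Check: d/dx[2 \left(- x^{2} \log{\left(x^{2} + 2 \right)} + x^{2} - 2 \log{\left(x^{2} + 2 \right)}\right)] = - 4 x \log{\left(x^{2} + 2 \right)} = f(x).

An antiderivative is F(x) = 2 \left(- x^{2} \log{\left(x^{2} + 2 \right)} + x^{2} - 2 \log{\left(x^{2} + 2 \right)}\right).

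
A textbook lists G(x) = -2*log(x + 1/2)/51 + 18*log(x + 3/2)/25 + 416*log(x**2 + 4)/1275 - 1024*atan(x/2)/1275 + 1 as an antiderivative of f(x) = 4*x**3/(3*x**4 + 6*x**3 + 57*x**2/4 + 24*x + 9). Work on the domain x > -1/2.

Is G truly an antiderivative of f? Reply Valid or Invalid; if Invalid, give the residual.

d/dx[G] = 16*x**3/(12*x**4 + 24*x**3 + 57*x**2 + 96*x + 36)
This equals f(x) exactly, so the claim holds.

Valid - differentiating G returns exactly f.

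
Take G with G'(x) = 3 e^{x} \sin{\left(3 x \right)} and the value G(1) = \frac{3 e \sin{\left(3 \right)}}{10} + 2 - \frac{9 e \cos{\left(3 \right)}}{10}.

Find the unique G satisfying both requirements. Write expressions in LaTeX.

Whatever form G(x) takes, its d/dx must return the stated G'(x).
A general antiderivative is \frac{3 e^{x} \sin{\left(3 x \right)}}{10} - \frac{9 e^{x} \cos{\left(3 x \right)}}{10} + C.
The condition gives C = \frac{3 e \sin{\left(3 \right)}}{10} + 2 - \frac{9 e \cos{\left(3 \right)}}{10} - (\frac{3 e \sin{\left(3 \right)}}{10} - \frac{9 e \cos{\left(3 \right)}}{10}) = 2.
So G(x) = \frac{3 e^{x} \sin{\left(3 x \right)} - 9 e^{x} \cos{\left(3 x \right)} + 20}{10}.
Check: d/dx[\frac{3 e^{x} \sin{\left(3 x \right)} - 9 e^{x} \cos{\left(3 x \right)} + 20}{10}] = 3 e^{x} \sin{\left(3 x \right)} = G'(x).

G(x) = \frac{3 e^{x} \sin{\left(3 x \right)} - 9 e^{x} \cos{\left(3 x \right)} + 20}{10}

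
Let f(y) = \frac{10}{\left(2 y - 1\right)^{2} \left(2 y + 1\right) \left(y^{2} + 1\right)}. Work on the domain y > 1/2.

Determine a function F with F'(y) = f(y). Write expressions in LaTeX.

An antiderivative is F(y) = \frac{- 9 \left(2 y - 1\right) \log{\left(y - \frac{1}{2} \right)} + 5 \left(2 y - 1\right) \log{\left(y + \frac{1}{2} \right)} + 2 \left(2 y - 1\right) \log{\left(y^{2} + 1 \right)} + 2 \left(2 y - 1\right) \operatorname{atan}{\left(y \right)} - 10}{5 \left(2 y - 1\right)}.

The denominator factors as \left(2 y - 1\right)^{2} \left(2 y + 1\right) \left(y^{2} + 1\right); partial fractions split f into directly integrable pieces: \frac{2 \left(2 y + 1\right)}{5 \left(y^{2} + 1\right)} + \frac{2}{2 y + 1} - \frac{18}{5 \left(2 y - 1\right)} + \frac{4}{\left(2 y - 1\right)^{2}}.
Check: d/dy[\frac{- 9 \left(2 y - 1\right) \log{\left(y - \frac{1}{2} \right)} + 5 \left(2 y - 1\right) \log{\left(y + \frac{1}{2} \right)} + 2 \left(2 y - 1\right) \log{\left(y^{2} + 1 \right)} + 2 \left(2 y - 1\right) \operatorname{atan}{\left(y \right)} - 10}{5 \left(2 y - 1\right)}] = \frac{10}{8 y^{5} - 4 y^{4} + 6 y^{3} - 3 y^{2} - 2 y + 1}, which equals f(y).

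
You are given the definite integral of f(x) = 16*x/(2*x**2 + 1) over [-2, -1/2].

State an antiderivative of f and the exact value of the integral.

f matches the chain-rule pattern g'(h)*h' with inner function h(x) = 2*x**2 + 1; substituting u = h(x) collapses the integral.
F(x) = 4*log(2*x**2 + 1) is an antiderivative of f.
Check: d/dx[4*log(2*x**2 + 1)] = 16*x/(2*x**2 + 1) = f(x).
F(-1/2) = 4*log(3/2); F(-2) = 4*log(9).
Integral = F(-1/2) - F(-2) = -4*log(9) + 4*log(3/2).

Antiderivative: F(x) = 4*log(2*x**2 + 1); value = -4*log(9) + 4*log(3/2)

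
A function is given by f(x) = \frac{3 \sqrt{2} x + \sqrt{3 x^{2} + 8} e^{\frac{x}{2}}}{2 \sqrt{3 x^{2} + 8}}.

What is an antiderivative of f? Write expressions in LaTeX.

Recover f(x) by differentiating a candidate F(x); any mismatch rules it out.
Check: d/dx[\frac{\sqrt{2} \left(\sqrt{3 x^{2} + 8} + \sqrt{2} e^{\frac{x}{2}}\right)}{2}] = \frac{3 \sqrt{2} x + \sqrt{3 x^{2} + 8} e^{\frac{x}{2}}}{2 \sqrt{3 x^{2} + 8}} = f(x).

An antiderivative is F(x) = \frac{\sqrt{2} \left(\sqrt{3 x^{2} + 8} + \sqrt{2} e^{\frac{x}{2}}\right)}{2}.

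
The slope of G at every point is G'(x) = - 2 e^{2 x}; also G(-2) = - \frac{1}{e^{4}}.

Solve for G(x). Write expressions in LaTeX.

G(x) = - e^{2 x}

Recover the given G'(x) by differentiating a candidate G(x); any mismatch rules it out.
A general antiderivative is - e^{2 x} + C.
The condition gives C = - \frac{1}{e^{4}} - (- \frac{1}{e^{4}}) = 0.
So G(x) = - e^{2 x}.
Check: d/dx[- e^{2 x}] = - 2 e^{2 x} = G'(x).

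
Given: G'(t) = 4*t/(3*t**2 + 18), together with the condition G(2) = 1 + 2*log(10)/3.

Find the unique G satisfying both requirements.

G'(t) matches the chain-rule pattern g'(h)*h' with inner function h(t) = t**2 + 6; substituting u = h(t) collapses the integral.
A general antiderivative is 2*log(t**2 + 6)/3 + C.
The condition gives C = 1 + 2*log(10)/3 - (2*log(10)/3) = 1.
So G(t) = (2*log(t**2 + 6) + 3)/3.
Check: d/dt[(2*log(t**2 + 6) + 3)/3] = 4*t/(3*t**2 + 18) = G'(t).

G(t) = (2*log(t**2 + 6) + 3)/3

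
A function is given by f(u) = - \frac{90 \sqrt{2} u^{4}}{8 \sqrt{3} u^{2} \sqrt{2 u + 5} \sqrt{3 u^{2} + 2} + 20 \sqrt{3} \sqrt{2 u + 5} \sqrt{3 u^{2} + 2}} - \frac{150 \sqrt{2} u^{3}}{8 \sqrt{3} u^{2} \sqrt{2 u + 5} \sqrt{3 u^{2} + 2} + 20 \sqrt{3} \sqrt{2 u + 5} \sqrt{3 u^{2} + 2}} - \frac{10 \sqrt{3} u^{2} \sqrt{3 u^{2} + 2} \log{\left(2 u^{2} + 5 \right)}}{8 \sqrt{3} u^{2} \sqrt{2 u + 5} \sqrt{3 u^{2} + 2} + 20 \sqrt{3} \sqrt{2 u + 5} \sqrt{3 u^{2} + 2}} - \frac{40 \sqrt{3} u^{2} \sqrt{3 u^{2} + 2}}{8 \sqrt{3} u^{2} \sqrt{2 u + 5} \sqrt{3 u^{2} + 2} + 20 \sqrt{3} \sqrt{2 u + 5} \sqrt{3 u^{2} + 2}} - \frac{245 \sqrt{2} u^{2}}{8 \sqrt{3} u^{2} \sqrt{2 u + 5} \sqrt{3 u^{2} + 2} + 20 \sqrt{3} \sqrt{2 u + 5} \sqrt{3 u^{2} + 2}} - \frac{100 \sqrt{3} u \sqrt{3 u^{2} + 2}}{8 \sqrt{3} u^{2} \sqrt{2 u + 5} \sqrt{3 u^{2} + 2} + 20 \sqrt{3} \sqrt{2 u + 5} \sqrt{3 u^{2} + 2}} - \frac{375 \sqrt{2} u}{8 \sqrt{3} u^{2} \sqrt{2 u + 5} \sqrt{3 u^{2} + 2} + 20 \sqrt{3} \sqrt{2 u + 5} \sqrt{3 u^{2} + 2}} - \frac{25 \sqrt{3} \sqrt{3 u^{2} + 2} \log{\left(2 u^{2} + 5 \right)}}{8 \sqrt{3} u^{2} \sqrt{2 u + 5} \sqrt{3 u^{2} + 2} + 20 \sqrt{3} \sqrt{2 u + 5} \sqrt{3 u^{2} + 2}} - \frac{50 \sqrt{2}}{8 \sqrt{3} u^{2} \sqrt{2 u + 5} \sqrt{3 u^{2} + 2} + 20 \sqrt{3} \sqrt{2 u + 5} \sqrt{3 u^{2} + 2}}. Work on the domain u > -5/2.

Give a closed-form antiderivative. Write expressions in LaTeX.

f has the shape v'r + vr' for v = - \frac{5 \sqrt{2 u + 5}}{4} and r = \sqrt{2 u^{2} + \frac{4}{3}} + \log{\left(2 u^{2} + 5 \right)} — it is the derivative of the product v*r.
Check: d/du[- \frac{5 \sqrt{2 u + 5} \left(\sqrt{6} \sqrt{3 u^{2} + 2} + 3 \log{\left(2 u^{2} + 5 \right)}\right)}{12}] = \frac{- 90 \sqrt{6} u^{4} - 150 \sqrt{6} u^{3} - 30 u^{2} \sqrt{3 u^{2} + 2} \log{\left(2 u^{2} + 5 \right)} - 120 u^{2} \sqrt{3 u^{2} + 2} - 245 \sqrt{6} u^{2} - 300 u \sqrt{3 u^{2} + 2} - 375 \sqrt{6} u - 75 \sqrt{3 u^{2} + 2} \log{\left(2 u^{2} + 5 \right)} - 50 \sqrt{6}}{24 u^{2} \sqrt{2 u + 5} \sqrt{3 u^{2} + 2} + 60 \sqrt{2 u + 5} \sqrt{3 u^{2} + 2}}, which equals f(u).

An antiderivative is F(u) = - \frac{5 \sqrt{2 u + 5} \left(\sqrt{6} \sqrt{3 u^{2} + 2} + 3 \log{\left(2 u^{2} + 5 \right)}\right)}{12}.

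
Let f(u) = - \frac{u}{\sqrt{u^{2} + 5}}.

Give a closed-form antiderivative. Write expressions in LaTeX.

An antiderivative is F(u) = - \sqrt{u^{2} + 5}.

f matches the chain-rule pattern g'(h)*h' with inner function h(u) = u^{2} + 5; substituting w = h(u) collapses the integral.
Check: d/du[- \sqrt{u^{2} + 5}] = - \frac{u}{\sqrt{u^{2} + 5}} = f(u).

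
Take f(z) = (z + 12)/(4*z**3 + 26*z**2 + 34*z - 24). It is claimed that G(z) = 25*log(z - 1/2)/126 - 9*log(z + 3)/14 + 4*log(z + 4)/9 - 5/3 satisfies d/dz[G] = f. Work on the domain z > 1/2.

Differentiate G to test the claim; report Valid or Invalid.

Valid - differentiating G returns exactly f.

d/dz[G] = (z + 12)/(4*z**3 + 26*z**2 + 34*z - 24)
This equals f(z) exactly, so the claim holds.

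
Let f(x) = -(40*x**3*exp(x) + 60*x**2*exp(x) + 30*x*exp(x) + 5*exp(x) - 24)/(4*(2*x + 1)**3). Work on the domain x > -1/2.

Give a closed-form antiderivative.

Any candidate F(x) must reproduce f(x) exactly when differentiated.
Check: d/dx[-(20*x**2*exp(x) + 20*x*exp(x) + 5*exp(x) + 6)/(4*(2*x + 1)**2)] = (-40*x**3*exp(x) - 60*x**2*exp(x) - 30*x*exp(x) - 5*exp(x) + 24)/(32*x**3 + 48*x**2 + 24*x + 4), which equals f(x).

An antiderivative is F(x) = -(20*x**2*exp(x) + 20*x*exp(x) + 5*exp(x) + 6)/(4*(2*x + 1)**2).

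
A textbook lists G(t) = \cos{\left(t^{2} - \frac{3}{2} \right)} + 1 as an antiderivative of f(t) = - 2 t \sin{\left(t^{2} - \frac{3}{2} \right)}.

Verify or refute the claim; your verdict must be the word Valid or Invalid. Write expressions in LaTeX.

d/dt[G] = - 2 t \sin{\left(t^{2} - \frac{3}{2} \right)}
This equals f(t) exactly, so the claim holds.

Valid: G'(t) = f(t).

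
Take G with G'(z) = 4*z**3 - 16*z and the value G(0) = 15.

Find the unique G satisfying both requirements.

G(z) = 4*(z**2/2 - 2)**2 - 1

The substitution u = z**2/2 - 2 works: G'(z) is exactly (dG/du)*(du/dz) for that inner function.
A general antiderivative is 4*(z**2/2 - 2)**2 + C.
The condition gives C = 15 - (16) = -1.
So G(z) = 4*(z**2/2 - 2)**2 - 1.
Check: d/dz[4*(z**2/2 - 2)**2 - 1] = 4*z**3 - 16*z = G'(z).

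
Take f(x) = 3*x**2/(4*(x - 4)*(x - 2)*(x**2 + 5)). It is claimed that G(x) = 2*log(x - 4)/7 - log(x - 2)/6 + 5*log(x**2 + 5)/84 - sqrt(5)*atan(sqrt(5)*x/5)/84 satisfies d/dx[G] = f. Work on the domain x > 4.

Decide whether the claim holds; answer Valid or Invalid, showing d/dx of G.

d/dx[G] = (20*x**3 - 57*x**2 + 160*x)/(84*x**4 - 504*x**3 + 1092*x**2 - 2520*x + 3360)
d/dx[G] - f(x) = 5*x/(21*x**2 + 105) != 0.

Invalid: d/dx[G] - f = 5*x/(21*x**2 + 105), which is not 0.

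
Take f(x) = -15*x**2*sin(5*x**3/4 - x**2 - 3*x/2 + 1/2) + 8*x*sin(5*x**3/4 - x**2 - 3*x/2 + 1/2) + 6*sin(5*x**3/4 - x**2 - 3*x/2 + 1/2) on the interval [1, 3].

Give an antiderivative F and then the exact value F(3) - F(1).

f matches the chain-rule pattern g'(h)*h' with inner function h(x) = 5*x**3/4 - x**2 - 3*x/2 + 1/2; substituting u = h(x) collapses the integral.
F(x) = 4*cos(5*x**3/4 - x**2 - 3*x/2 + 1/2) is an antiderivative of f.
Check: d/dx[4*cos(5*x**3/4 - x**2 - 3*x/2 + 1/2)] = -15*x**2*sin(5*x**3/4 - x**2 - 3*x/2 + 1/2) + 8*x*sin(5*x**3/4 - x**2 - 3*x/2 + 1/2) + 6*sin(5*x**3/4 - x**2 - 3*x/2 + 1/2) = f(x).
F(3) = 4*cos(83/4); F(1) = 4*cos(3/4).
Integral = F(3) - F(1) = -4*cos(3/4) + 4*cos(83/4).

Antiderivative: F(x) = 4*cos(5*x**3/4 - x**2 - 3*x/2 + 1/2); value = -4*cos(3/4) + 4*cos(83/4)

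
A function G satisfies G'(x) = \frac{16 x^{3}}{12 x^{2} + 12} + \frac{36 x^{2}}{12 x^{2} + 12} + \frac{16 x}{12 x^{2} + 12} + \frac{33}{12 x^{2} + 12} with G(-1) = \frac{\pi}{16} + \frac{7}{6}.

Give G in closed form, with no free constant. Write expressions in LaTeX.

Integrate term by term and add the pieces.
A general antiderivative is \frac{2 x^{2}}{3} + 3 x - \frac{\operatorname{atan}{\left(x \right)}}{4} + \frac{5}{2} + C.
The condition gives C = \frac{\pi}{16} + \frac{7}{6} - (\frac{1}{6} + \frac{\pi}{16}) = 1.
So G(x) = \frac{8 x^{2} + 36 x - 3 \operatorname{atan}{\left(x \right)} + 42}{12}.
Check: d/dx[\frac{8 x^{2} + 36 x - 3 \operatorname{atan}{\left(x \right)} + 42}{12}] = \frac{16 x^{3} + 36 x^{2} + 16 x + 33}{12 x^{2} + 12}, which equals G'(x).

G(x) = \frac{8 x^{2} + 36 x - 3 \operatorname{atan}{\left(x \right)} + 42}{12}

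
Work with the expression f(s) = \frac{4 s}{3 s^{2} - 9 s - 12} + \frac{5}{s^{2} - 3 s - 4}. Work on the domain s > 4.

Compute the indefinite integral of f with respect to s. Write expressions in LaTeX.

Factor the denominator (3 \left(s - 4\right) \left(s + 1\right)) and decompose: f = - \frac{11}{15 \left(s + 1\right)} + \frac{31}{15 \left(s - 4\right)}; each piece integrates to a log, atan, or power term.
Check: d/ds[\frac{31 \log{\left(s - 4 \right)}}{15} - \frac{11 \log{\left(s + 1 \right)}}{15}] = \frac{4 s + 15}{3 s^{2} - 9 s - 12}, which equals f(s).

F(s) = \frac{31 \log{\left(s - 4 \right)}}{15} - \frac{11 \log{\left(s + 1 \right)}}{15} + C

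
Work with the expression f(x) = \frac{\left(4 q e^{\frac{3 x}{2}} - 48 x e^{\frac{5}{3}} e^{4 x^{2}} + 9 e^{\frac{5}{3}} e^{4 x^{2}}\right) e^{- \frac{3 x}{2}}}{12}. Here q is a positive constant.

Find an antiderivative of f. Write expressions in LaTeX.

An antiderivative is F(x) = \frac{q x}{3} - \frac{e^{\frac{5}{3}} e^{- \frac{3 x}{2}} e^{4 x^{2}}}{2}.

Differentiate the proposed F(x) back; it has to land on f(x) exactly.
Check: d/dx[\frac{q x}{3} - \frac{e^{\frac{5}{3}} e^{- \frac{3 x}{2}} e^{4 x^{2}}}{2}] = \frac{\left(4 q e^{\frac{3 x}{2}} - 48 x e^{\frac{5}{3}} e^{4 x^{2}} + 9 e^{\frac{5}{3}} e^{4 x^{2}}\right) e^{- \frac{3 x}{2}}}{12} = f(x).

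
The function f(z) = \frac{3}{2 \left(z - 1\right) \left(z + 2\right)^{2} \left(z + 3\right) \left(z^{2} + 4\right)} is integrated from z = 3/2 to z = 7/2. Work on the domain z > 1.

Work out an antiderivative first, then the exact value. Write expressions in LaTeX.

The denominator factors as 2 \left(z - 1\right) \left(z + 2\right)^{2} \left(z + 3\right) \left(z^{2} + 4\right); partial fractions split f into directly integrable pieces: \frac{3 \left(7 z - 8\right)}{2080 \left(z^{2} + 4\right)} - \frac{3}{104 \left(z + 3\right)} + \frac{1}{96 \left(z + 2\right)} - \frac{1}{16 \left(z + 2\right)^{2}} + \frac{1}{120 \left(z - 1\right)}.
F(z) = \frac{\log{\left(z - 1 \right)}}{120} + \frac{\log{\left(z + 2 \right)}}{96} - \frac{3 \log{\left(z + 3 \right)}}{104} + \frac{21 \log{\left(z^{2} + 4 \right)}}{4160} - \frac{3 \operatorname{atan}{\left(\frac{z}{2} \right)}}{520} + \frac{3}{48 z + 96} is an antiderivative of f.
Check: d/dz[\frac{\log{\left(z - 1 \right)}}{120} + \frac{\log{\left(z + 2 \right)}}{96} - \frac{3 \log{\left(z + 3 \right)}}{104} + \frac{21 \log{\left(z^{2} + 4 \right)}}{4160} - \frac{3 \operatorname{atan}{\left(\frac{z}{2} \right)}}{520} + \frac{3}{48 z + 96}] = \frac{3}{2 z^{6} + 12 z^{5} + 26 z^{4} + 40 z^{3} + 48 z^{2} - 32 z - 96}, which equals f(z).
F(7/2) = - \frac{3 \log{\left(\frac{13}{2} \right)}}{104} - \frac{3 \operatorname{atan}{\left(\frac{7}{4} \right)}}{520} + \frac{\log{\left(\frac{5}{2} \right)}}{120} + \frac{1}{88} + \frac{21 \log{\left(\frac{65}{4} \right)}}{4160} + \frac{\log{\left(\frac{11}{2} \right)}}{96}; F(3/2) = - \frac{3 \log{\left(\frac{9}{2} \right)}}{104} - \frac{\log{\left(2 \right)}}{120} - \frac{3 \operatorname{atan}{\left(\frac{3}{4} \right)}}{520} + \frac{21 \log{\left(\frac{25}{4} \right)}}{4160} + \frac{\log{\left(\frac{7}{2} \right)}}{96} + \frac{1}{56}.
Integral = F(7/2) - F(3/2) = - \frac{3 \log{\left(\frac{13}{2} \right)}}{104} - \frac{\log{\left(\frac{7}{2} \right)}}{96} - \frac{21 \log{\left(\frac{25}{4} \right)}}{4160} - \frac{1}{154} - \frac{3 \operatorname{atan}{\left(\frac{7}{4} \right)}}{520} + \frac{3 \operatorname{atan}{\left(\frac{3}{4} \right)}}{520} + \frac{\log{\left(2 \right)}}{120} + \frac{\log{\left(\frac{5}{2} \right)}}{120} + \frac{21 \log{\left(\frac{65}{4} \right)}}{4160} + \frac{\log{\left(\frac{11}{2} \right)}}{96} + \frac{3 \log{\left(\frac{9}{2} \right)}}{104}.

Antiderivative: F(z) = \frac{\log{\left(z - 1 \right)}}{120} + \frac{\log{\left(z + 2 \right)}}{96} - \frac{3 \log{\left(z + 3 \right)}}{104} + \frac{21 \log{\left(z^{2} + 4 \right)}}{4160} - \frac{3 \operatorname{atan}{\left(\frac{z}{2} \right)}}{520} + \frac{3}{48 z + 96}; value = - \frac{3 \log{\left(\frac{13}{2} \right)}}{104} - \frac{\log{\left(\frac{7}{2} \right)}}{96} - \frac{21 \log{\left(\frac{25}{4} \right)}}{4160} - \frac{1}{154} - \frac{3 \operatorname{atan}{\left(\frac{7}{4} \right)}}{520} + \frac{3 \operatorname{atan}{\left(\frac{3}{4} \right)}}{520} + \frac{\log{\left(2 \right)}}{120} + \frac{\log{\left(\frac{5}{2} \right)}}{120} + \frac{21 \log{\left(\frac{65}{4} \right)}}{4160} + \frac{\log{\left(\frac{11}{2} \right)}}{96} + \frac{3 \log{\left(\frac{9}{2} \right)}}{104}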